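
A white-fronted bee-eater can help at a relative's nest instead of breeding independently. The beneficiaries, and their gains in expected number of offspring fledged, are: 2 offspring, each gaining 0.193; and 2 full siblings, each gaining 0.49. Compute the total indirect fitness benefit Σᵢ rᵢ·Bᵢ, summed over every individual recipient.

0.683

r to an offspring = 0.5 (one parent–offspring link: r = (1/2)^1 = 1/2).
r to a full sibling = 1/2 (full sibs share both parents — two paths of length 2: r = 2·(1/2)^2 = 1/2).
Summing one r·B term per recipient: 2·0.5·0.193 + 2·0.5·0.49 = 0.683.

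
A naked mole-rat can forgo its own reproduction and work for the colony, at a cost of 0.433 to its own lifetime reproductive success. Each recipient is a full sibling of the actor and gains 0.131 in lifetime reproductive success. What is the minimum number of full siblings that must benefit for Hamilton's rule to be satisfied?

r to a full sibling = 0.5 (full sibs share both parents — two paths of length 2: r = 2·(1/2)^2 = 1/2).
Hamilton's rule: n·r·B > C  ⇒  n > C/(r·B) = 0.433/(0.5·0.131) = 6.611.
The smallest integer exceeding 6.611 is 7.

7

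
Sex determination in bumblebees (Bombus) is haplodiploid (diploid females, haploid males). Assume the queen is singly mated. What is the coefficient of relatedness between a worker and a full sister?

0.75

Haplodiploid full sisters inherit their father's entire haploid genome identically (contributing 1/2) and on average half of their mother's contribution (1/2 · 1/2 = 1/4); r = 1/2 + 1/4 = 3/4.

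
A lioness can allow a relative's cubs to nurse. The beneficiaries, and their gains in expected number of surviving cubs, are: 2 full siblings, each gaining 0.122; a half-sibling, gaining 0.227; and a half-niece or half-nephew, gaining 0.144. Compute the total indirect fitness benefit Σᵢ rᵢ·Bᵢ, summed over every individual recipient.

0.19675

r to a full sibling = 1/2 (full sibs share both parents — two paths of length 2: r = 2·(1/2)^2 = 1/2).
r to a half-sibling = 1/4 (half-sibs share one parent — one path of length 2: r = (1/2)^2 = 1/4).
r to a half-niece or half-nephew = 0.125 (half-aunt/uncle↔niece/nephew: one path of length 3: r = (1/2)^3 = 1/8).
Summing one r·B term per recipient: 2·0.5·0.122 + 1·0.25·0.227 + 1·0.125·0.144 = 0.19675.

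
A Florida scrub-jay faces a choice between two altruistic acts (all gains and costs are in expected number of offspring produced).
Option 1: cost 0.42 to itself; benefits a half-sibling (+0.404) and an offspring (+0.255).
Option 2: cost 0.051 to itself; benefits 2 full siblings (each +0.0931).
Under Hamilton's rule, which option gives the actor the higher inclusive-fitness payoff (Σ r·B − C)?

Option 2

Option 1: r to a half-sibling = 0.25.
Option 1: r to an offspring = 0.5.
Option 1: Σ r·B − C = (1·0.25·0.404 + 1·0.5·0.255) − 0.42 = -0.1915.
Option 2: r to a full sibling = 0.5.
Option 2: Σ r·B − C = (2·0.5·0.0931) − 0.051 = 0.0421.
Option 2 has the higher net inclusive-fitness payoff.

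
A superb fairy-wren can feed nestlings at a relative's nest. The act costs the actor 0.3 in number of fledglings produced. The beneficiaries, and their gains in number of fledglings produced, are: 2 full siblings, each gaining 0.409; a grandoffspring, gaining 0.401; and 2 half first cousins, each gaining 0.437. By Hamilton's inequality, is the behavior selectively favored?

Yes

Hamilton's rule: the trait is favored when the sum of r·B over every recipient exceeds the actor's cost C.
r to a full sibling = 0.5 (full sibs share both parents — two paths of length 2: r = 2·(1/2)^2 = 1/2).
r to a grandoffspring = 1/4 (two parent–offspring links: r = (1/2)^2 = 1/4).
r to a half first cousin = 0.0625 (half first cousins share one grandparent — one path of length 4: r = (1/2)^4 = 1/16).
Summing one r·B term per recipient: 2·0.5·0.409 + 1·0.25·0.401 + 2·0.0625·0.437 = 0.563875.
0.563875 > 0.3: the indirect benefit exceeds the cost.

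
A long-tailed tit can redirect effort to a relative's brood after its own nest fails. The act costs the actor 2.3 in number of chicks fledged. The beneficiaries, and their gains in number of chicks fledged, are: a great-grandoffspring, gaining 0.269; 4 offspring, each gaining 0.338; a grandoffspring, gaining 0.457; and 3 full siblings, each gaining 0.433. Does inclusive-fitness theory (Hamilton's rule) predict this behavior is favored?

Hamilton's rule: the trait is favored when the sum of r·B over every recipient exceeds the actor's cost C.
r to a great-grandoffspring = 1/8 (three parent–offspring links: r = (1/2)^3 = 1/8).
r to an offspring = 0.5 (one parent–offspring link: r = (1/2)^1 = 1/2).
r to a grandoffspring = 1/4 (two parent–offspring links: r = (1/2)^2 = 1/4).
r to a full sibling = 0.5 (full sibs share both parents — two paths of length 2: r = 2·(1/2)^2 = 1/2).
Summing one r·B term per recipient: 1·0.125·0.269 + 4·0.5·0.338 + 1·0.25·0.457 + 3·0.5·0.433 = 1.473375.
1.473375 < 2.3: the indirect benefit is less than the cost.

No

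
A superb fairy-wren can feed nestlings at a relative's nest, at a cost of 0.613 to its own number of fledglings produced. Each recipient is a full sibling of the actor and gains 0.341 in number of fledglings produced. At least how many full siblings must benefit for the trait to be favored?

4

r to a full sibling = 1/2 (full sibs share both parents — two paths of length 2: r = 2·(1/2)^2 = 1/2).
Hamilton's rule: n·r·B > C  ⇒  n > C/(r·B) = 0.613/(0.5·0.341) = 3.595.
The smallest integer exceeding 3.595 is 4.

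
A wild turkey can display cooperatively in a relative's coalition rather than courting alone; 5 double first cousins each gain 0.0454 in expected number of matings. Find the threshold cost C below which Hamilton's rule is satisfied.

r to a double first cousin = 0.25 (double first cousins share both grandparent pairs — four paths of length 4: r = 4·(1/2)^4 = 1/4).
Hamilton's rule: n·r·B > C, so the trait is favored while C < n·r·B = 5·0.25·0.0454 = 0.05675.

0.05675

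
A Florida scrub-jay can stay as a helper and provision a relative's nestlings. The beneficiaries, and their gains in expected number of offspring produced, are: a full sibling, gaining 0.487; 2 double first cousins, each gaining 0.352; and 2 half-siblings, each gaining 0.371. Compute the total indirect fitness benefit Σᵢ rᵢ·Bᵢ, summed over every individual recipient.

r to a full sibling = 1/2 (full sibs share both parents — two paths of length 2: r = 2·(1/2)^2 = 1/2).
r to a double first cousin = 0.25 (double first cousins share both grandparent pairs — four paths of length 4: r = 4·(1/2)^4 = 1/4).
r to a half-sibling = 1/4 (half-sibs share one parent — one path of length 2: r = (1/2)^2 = 1/4).
Summing one r·B term per recipient: 1·0.5·0.487 + 2·0.25·0.352 + 2·0.25·0.371 = 0.605.

0.605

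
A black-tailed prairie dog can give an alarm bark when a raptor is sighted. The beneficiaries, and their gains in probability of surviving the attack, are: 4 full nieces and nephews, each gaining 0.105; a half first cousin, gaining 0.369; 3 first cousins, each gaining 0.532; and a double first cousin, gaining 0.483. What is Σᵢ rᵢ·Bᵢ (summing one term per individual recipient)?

r to a full niece or nephew = 1/4 (full aunt/uncle↔niece/nephew: two paths of length 3 through the shared grandparent pair: r = 2·(1/2)^3 = 1/4).
r to a half first cousin = 0.0625 (half first cousins share one grandparent — one path of length 4: r = (1/2)^4 = 1/16).
r to a first cousin = 0.125 (first cousins share one grandparent pair — two paths of length 4: r = 2·(1/2)^4 = 1/8).
r to a double first cousin = 0.25 (double first cousins share both grandparent pairs — four paths of length 4: r = 4·(1/2)^4 = 1/4).
Summing one r·B term per recipient: 4·0.25·0.105 + 1·0.0625·0.369 + 3·0.125·0.532 + 1·0.25·0.483 = 0.4483125.

0.4483125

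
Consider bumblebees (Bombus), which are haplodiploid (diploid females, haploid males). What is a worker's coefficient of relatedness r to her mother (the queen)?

0.5

One meiotic link between diploid queen and diploid daughter: r = 1/2.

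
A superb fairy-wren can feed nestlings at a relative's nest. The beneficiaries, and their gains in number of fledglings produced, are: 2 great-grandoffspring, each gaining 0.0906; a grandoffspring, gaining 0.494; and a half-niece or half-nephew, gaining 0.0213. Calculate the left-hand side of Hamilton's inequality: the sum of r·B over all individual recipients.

0.1488125

r to a great-grandoffspring = 0.125 (three parent–offspring links: r = (1/2)^3 = 1/8).
r to a grandoffspring = 0.25 (two parent–offspring links: r = (1/2)^2 = 1/4).
r to a half-niece or half-nephew = 0.125 (half-aunt/uncle↔niece/nephew: one path of length 3: r = (1/2)^3 = 1/8).
Summing one r·B term per recipient: 2·0.125·0.0906 + 1·0.25·0.494 + 1·0.125·0.0213 = 0.1488125.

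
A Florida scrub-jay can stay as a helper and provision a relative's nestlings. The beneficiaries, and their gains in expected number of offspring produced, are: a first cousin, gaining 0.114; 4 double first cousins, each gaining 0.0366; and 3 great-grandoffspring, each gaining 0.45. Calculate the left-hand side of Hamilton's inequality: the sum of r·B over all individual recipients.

0.2196

r to a first cousin = 1/8 (first cousins share one grandparent pair — two paths of length 4: r = 2·(1/2)^4 = 1/8).
r to a double first cousin = 1/4 (double first cousins share both grandparent pairs — four paths of length 4: r = 4·(1/2)^4 = 1/4).
r to a great-grandoffspring = 0.125 (three parent–offspring links: r = (1/2)^3 = 1/8).
Summing one r·B term per recipient: 1·0.125·0.114 + 4·0.25·0.0366 + 3·0.125·0.45 = 0.2196.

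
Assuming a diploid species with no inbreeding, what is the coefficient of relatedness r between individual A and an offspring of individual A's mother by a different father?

0.25

Each parent–offspring link contributes a factor of 1/2, and independent paths through distinct common ancestors add.
Half-sibs share one parent — one path of length 2: r = (1/2)^2 = 1/4.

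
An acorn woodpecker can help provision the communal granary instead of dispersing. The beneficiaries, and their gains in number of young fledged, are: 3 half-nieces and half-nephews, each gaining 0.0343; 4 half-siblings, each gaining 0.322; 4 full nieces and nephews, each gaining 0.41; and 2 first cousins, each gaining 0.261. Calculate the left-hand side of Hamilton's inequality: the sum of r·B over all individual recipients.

r to a half-niece or half-nephew = 0.125 (half-aunt/uncle↔niece/nephew: one path of length 3: r = (1/2)^3 = 1/8).
r to a half-sibling = 1/4 (half-sibs share one parent — one path of length 2: r = (1/2)^2 = 1/4).
r to a full niece or nephew = 0.25 (full aunt/uncle↔niece/nephew: two paths of length 3 through the shared grandparent pair: r = 2·(1/2)^3 = 1/4).
r to a first cousin = 0.125 (first cousins share one grandparent pair — two paths of length 4: r = 2·(1/2)^4 = 1/8).
Summing one r·B term per recipient: 3·0.125·0.0343 + 4·0.25·0.322 + 4·0.25·0.41 + 2·0.125·0.261 = 0.8101125.

0.8101125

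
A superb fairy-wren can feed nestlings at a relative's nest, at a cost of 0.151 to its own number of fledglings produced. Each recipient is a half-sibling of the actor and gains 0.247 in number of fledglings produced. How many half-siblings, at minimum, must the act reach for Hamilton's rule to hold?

r to a half-sibling = 0.25 (half-sibs share one parent — one path of length 2: r = (1/2)^2 = 1/4).
Hamilton's rule: n·r·B > C  ⇒  n > C/(r·B) = 0.151/(0.25·0.247) = 2.445.
The smallest integer exceeding 2.445 is 3.

3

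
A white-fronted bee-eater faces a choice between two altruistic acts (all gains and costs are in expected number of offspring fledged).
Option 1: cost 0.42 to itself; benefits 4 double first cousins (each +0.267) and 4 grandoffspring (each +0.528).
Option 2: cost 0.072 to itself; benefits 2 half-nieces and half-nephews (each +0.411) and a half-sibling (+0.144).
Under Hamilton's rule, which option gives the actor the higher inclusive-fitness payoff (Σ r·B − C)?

Option 1

Option 1: r to a double first cousin = 0.25.
Option 1: r to a grandoffspring = 0.25.
Option 1: Σ r·B − C = (4·0.25·0.267 + 4·0.25·0.528) − 0.42 = 0.375.
Option 2: r to a half-niece or half-nephew = 0.125.
Option 2: r to a half-sibling = 0.25.
Option 2: Σ r·B − C = (2·0.125·0.411 + 1·0.25·0.144) − 0.072 = 0.06675.
Option 1 has the higher net inclusive-fitness payoff.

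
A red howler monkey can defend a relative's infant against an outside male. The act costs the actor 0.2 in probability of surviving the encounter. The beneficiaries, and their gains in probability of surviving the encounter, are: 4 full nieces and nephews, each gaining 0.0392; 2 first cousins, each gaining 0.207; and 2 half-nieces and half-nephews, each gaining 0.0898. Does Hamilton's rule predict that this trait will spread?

Hamilton's rule: the trait is favored when the sum of r·B over every recipient exceeds the actor's cost C.
r to a full niece or nephew = 0.25 (full aunt/uncle↔niece/nephew: two paths of length 3 through the shared grandparent pair: r = 2·(1/2)^3 = 1/4).
r to a first cousin = 0.125 (first cousins share one grandparent pair — two paths of length 4: r = 2·(1/2)^4 = 1/8).
r to a half-niece or half-nephew = 1/8 (half-aunt/uncle↔niece/nephew: one path of length 3: r = (1/2)^3 = 1/8).
Summing one r·B term per recipient: 4·0.25·0.0392 + 2·0.125·0.207 + 2·0.125·0.0898 = 0.1134.
0.1134 < 0.2: the indirect benefit is less than the cost.

No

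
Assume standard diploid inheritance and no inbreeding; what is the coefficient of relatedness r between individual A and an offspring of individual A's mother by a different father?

Each parent–offspring link contributes a factor of 1/2, and independent paths through distinct common ancestors add.
Half-sibs share one parent — one path of length 2: r = (1/2)^2 = 1/4.

0.25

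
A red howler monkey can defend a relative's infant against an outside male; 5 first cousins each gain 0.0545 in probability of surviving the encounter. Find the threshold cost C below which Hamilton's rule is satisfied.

r to a first cousin = 0.125 (first cousins share one grandparent pair — two paths of length 4: r = 2·(1/2)^4 = 1/8).
Hamilton's rule: n·r·B > C, so the trait is favored while C < n·r·B = 5·0.125·0.0545 = 0.0340625.

0.0340625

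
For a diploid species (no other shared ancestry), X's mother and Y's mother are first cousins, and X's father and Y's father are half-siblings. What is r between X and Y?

0.09375

Wright's path rule: contributions from independent ancestry routes add.
X and Y are related in two ways: second cousins through their mothers (r = 1/32) and half first cousins through their fathers (r = 1/16).
r = 1/32 + 1/16 = 0.09375.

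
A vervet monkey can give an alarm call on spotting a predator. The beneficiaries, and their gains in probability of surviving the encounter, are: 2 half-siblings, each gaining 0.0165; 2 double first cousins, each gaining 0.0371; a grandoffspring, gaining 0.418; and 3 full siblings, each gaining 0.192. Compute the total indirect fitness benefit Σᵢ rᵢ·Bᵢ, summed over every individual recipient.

0.4193

r to a half-sibling = 1/4 (half-sibs share one parent — one path of length 2: r = (1/2)^2 = 1/4).
r to a double first cousin = 1/4 (double first cousins share both grandparent pairs — four paths of length 4: r = 4·(1/2)^4 = 1/4).
r to a grandoffspring = 1/4 (two parent–offspring links: r = (1/2)^2 = 1/4).
r to a full sibling = 0.5 (full sibs share both parents — two paths of length 2: r = 2·(1/2)^2 = 1/2).
Summing one r·B term per recipient: 2·0.25·0.0165 + 2·0.25·0.0371 + 1·0.25·0.418 + 3·0.5·0.192 = 0.4193.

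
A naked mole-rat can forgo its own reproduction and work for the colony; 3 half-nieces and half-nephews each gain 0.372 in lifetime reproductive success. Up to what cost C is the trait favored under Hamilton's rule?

0.1395

r to a half-niece or half-nephew = 1/8 (half-aunt/uncle↔niece/nephew: one path of length 3: r = (1/2)^3 = 1/8).
Hamilton's rule: n·r·B > C, so the trait is favored while C < n·r·B = 3·0.125·0.372 = 0.1395.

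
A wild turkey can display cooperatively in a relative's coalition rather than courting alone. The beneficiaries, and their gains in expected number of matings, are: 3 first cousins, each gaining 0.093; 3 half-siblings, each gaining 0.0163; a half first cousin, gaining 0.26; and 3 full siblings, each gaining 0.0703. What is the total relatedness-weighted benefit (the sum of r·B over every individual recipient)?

0.1688

r to a first cousin = 0.125 (first cousins share one grandparent pair — two paths of length 4: r = 2·(1/2)^4 = 1/8).
r to a half-sibling = 1/4 (half-sibs share one parent — one path of length 2: r = (1/2)^2 = 1/4).
r to a half first cousin = 1/16 (half first cousins share one grandparent — one path of length 4: r = (1/2)^4 = 1/16).
r to a full sibling = 1/2 (full sibs share both parents — two paths of length 2: r = 2·(1/2)^2 = 1/2).
Summing one r·B term per recipient: 3·0.125·0.093 + 3·0.25·0.0163 + 1·0.0625·0.26 + 3·0.5·0.0703 = 0.1688.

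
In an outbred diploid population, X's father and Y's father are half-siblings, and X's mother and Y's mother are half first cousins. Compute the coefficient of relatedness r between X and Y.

0.078125

Independent pedigree routes through distinct common ancestors add.
X and Y are related in two ways: half first cousins through their fathers (r = 1/16) and half second cousins through their mothers (r = 1/64).
r = 1/16 + 1/64 = 0.078125.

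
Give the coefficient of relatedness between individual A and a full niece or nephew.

0.25

Each parent–offspring link contributes a factor of 1/2, and independent paths through distinct common ancestors add.
Full aunt/uncle↔niece/nephew: two paths of length 3 through the shared grandparent pair: r = 2·(1/2)^3 = 1/4.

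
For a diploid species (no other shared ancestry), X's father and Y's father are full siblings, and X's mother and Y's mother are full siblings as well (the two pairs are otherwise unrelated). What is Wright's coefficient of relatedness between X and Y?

Independent pedigree routes through distinct common ancestors add.
X and Y are related in two ways: first cousins through their fathers (r = 1/8) and first cousins through their mothers (r = 1/8) — i.e. double first cousins.
r = 1/8 + 1/8 = 1/4 = 0.25.

0.25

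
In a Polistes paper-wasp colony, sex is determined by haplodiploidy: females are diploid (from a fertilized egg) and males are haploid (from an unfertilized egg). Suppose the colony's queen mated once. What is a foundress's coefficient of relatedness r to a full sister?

0.75

Haplodiploid full sisters inherit their father's entire haploid genome identically (contributing 1/2) and on average half of their mother's contribution (1/2 · 1/2 = 1/4); r = 1/2 + 1/4 = 3/4.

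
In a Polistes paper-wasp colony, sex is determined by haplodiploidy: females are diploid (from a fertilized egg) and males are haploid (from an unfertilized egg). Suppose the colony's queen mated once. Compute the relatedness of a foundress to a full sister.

0.75

Haplodiploid full sisters inherit their father's entire haploid genome identically (contributing 1/2) and on average half of their mother's contribution (1/2 · 1/2 = 1/4); r = 1/2 + 1/4 = 3/4.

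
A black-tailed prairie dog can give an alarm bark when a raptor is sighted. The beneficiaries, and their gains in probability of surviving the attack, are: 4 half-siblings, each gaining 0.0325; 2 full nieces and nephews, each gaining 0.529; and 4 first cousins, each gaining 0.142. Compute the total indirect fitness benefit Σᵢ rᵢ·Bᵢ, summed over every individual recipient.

r to a half-sibling = 1/4 (half-sibs share one parent — one path of length 2: r = (1/2)^2 = 1/4).
r to a full niece or nephew = 0.25 (full aunt/uncle↔niece/nephew: two paths of length 3 through the shared grandparent pair: r = 2·(1/2)^3 = 1/4).
r to a first cousin = 0.125 (first cousins share one grandparent pair — two paths of length 4: r = 2·(1/2)^4 = 1/8).
Summing one r·B term per recipient: 4·0.25·0.0325 + 2·0.25·0.529 + 4·0.125·0.142 = 0.368.

0.368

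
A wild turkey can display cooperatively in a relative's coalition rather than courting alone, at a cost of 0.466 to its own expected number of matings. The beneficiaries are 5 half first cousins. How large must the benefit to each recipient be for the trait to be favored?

r to a half first cousin = 1/16 (half first cousins share one grandparent — one path of length 4: r = (1/2)^4 = 1/16).
Hamilton's rule with n recipients of equal r: n·r·B > C, so B > C/(n·r) = 0.466/(5·0.0625) = 1.4912.

1.4912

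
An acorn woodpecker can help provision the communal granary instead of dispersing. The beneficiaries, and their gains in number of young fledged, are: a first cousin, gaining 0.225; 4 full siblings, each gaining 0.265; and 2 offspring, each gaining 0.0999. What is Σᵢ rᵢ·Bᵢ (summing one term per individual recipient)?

0.658025

r to a first cousin = 1/8 (first cousins share one grandparent pair — two paths of length 4: r = 2·(1/2)^4 = 1/8).
r to a full sibling = 1/2 (full sibs share both parents — two paths of length 2: r = 2·(1/2)^2 = 1/2).
r to an offspring = 0.5 (one parent–offspring link: r = (1/2)^1 = 1/2).
Summing one r·B term per recipient: 1·0.125·0.225 + 4·0.5·0.265 + 2·0.5·0.0999 = 0.658025.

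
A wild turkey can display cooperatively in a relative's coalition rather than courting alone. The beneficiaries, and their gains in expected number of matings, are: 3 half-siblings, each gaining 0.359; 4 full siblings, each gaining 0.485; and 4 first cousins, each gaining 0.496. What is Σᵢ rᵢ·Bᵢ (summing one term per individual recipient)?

r to a half-sibling = 0.25 (half-sibs share one parent — one path of length 2: r = (1/2)^2 = 1/4).
r to a full sibling = 0.5 (full sibs share both parents — two paths of length 2: r = 2·(1/2)^2 = 1/2).
r to a first cousin = 1/8 (first cousins share one grandparent pair — two paths of length 4: r = 2·(1/2)^4 = 1/8).
Summing one r·B term per recipient: 3·0.25·0.359 + 4·0.5·0.485 + 4·0.125·0.496 = 1.48725.

1.48725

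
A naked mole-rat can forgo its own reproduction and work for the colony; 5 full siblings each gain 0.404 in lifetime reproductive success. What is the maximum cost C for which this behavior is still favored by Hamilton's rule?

1.01

r to a full sibling = 1/2 (full sibs share both parents — two paths of length 2: r = 2·(1/2)^2 = 1/2).
Hamilton's rule: n·r·B > C, so the trait is favored while C < n·r·B = 5·0.5·0.404 = 1.01.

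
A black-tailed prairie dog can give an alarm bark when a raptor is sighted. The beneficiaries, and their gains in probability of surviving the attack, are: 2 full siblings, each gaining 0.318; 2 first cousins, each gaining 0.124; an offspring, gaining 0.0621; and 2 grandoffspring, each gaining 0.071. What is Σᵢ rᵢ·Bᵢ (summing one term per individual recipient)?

r to a full sibling = 1/2 (full sibs share both parents — two paths of length 2: r = 2·(1/2)^2 = 1/2).
r to a first cousin = 1/8 (first cousins share one grandparent pair — two paths of length 4: r = 2·(1/2)^4 = 1/8).
r to an offspring = 1/2 (one parent–offspring link: r = (1/2)^1 = 1/2).
r to a grandoffspring = 0.25 (two parent–offspring links: r = (1/2)^2 = 1/4).
Summing one r·B term per recipient: 2·0.5·0.318 + 2·0.125·0.124 + 1·0.5·0.0621 + 2·0.25·0.071 = 0.41555.

0.41555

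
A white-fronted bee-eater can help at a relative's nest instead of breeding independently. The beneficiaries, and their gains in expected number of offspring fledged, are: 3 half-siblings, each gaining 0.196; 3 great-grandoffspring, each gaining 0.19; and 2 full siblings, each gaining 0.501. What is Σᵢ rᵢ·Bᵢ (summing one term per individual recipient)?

r to a half-sibling = 1/4 (half-sibs share one parent — one path of length 2: r = (1/2)^2 = 1/4).
r to a great-grandoffspring = 1/8 (three parent–offspring links: r = (1/2)^3 = 1/8).
r to a full sibling = 1/2 (full sibs share both parents — two paths of length 2: r = 2·(1/2)^2 = 1/2).
Summing one r·B term per recipient: 3·0.25·0.196 + 3·0.125·0.19 + 2·0.5·0.501 = 0.71925.

0.71925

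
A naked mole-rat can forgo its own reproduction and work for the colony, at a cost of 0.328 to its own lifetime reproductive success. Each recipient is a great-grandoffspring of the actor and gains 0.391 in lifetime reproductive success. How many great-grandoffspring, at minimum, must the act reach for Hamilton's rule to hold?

7

r to a great-grandoffspring = 0.125 (three parent–offspring links: r = (1/2)^3 = 1/8).
Hamilton's rule: n·r·B > C  ⇒  n > C/(r·B) = 0.328/(0.125·0.391) = 6.711.
The smallest integer exceeding 6.711 is 7.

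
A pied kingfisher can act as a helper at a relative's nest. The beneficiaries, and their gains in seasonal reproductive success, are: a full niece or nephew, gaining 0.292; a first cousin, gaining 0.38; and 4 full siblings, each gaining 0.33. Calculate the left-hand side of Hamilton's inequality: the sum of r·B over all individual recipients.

r to a full niece or nephew = 0.25 (full aunt/uncle↔niece/nephew: two paths of length 3 through the shared grandparent pair: r = 2·(1/2)^3 = 1/4).
r to a first cousin = 0.125 (first cousins share one grandparent pair — two paths of length 4: r = 2·(1/2)^4 = 1/8).
r to a full sibling = 0.5 (full sibs share both parents — two paths of length 2: r = 2·(1/2)^2 = 1/2).
Summing one r·B term per recipient: 1·0.25·0.292 + 1·0.125·0.38 + 4·0.5·0.33 = 0.7805.

0.7805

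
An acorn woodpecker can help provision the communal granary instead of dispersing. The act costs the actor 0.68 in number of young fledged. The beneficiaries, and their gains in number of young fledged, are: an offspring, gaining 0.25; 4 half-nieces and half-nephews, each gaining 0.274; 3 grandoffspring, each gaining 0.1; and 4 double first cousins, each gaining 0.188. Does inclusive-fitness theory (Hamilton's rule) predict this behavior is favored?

Hamilton's rule: the trait is favored when the sum of r·B over every recipient exceeds the actor's cost C.
r to an offspring = 0.5 (one parent–offspring link: r = (1/2)^1 = 1/2).
r to a half-niece or half-nephew = 0.125 (half-aunt/uncle↔niece/nephew: one path of length 3: r = (1/2)^3 = 1/8).
r to a grandoffspring = 1/4 (two parent–offspring links: r = (1/2)^2 = 1/4).
r to a double first cousin = 1/4 (double first cousins share both grandparent pairs — four paths of length 4: r = 4·(1/2)^4 = 1/4).
Summing one r·B term per recipient: 1·0.5·0.25 + 4·0.125·0.274 + 3·0.25·0.1 + 4·0.25·0.188 = 0.525.
0.525 < 0.68: the indirect benefit is less than the cost.

No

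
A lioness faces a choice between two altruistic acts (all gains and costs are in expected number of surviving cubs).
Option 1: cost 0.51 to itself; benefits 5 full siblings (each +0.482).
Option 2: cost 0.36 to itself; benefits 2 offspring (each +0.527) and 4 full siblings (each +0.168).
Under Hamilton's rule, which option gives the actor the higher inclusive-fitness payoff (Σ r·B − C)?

Option 1

Option 1: r to a full sibling = 0.5.
Option 1: Σ r·B − C = (5·0.5·0.482) − 0.51 = 0.695.
Option 2: r to an offspring = 0.5.
Option 2: r to a full sibling = 0.5.
Option 2: Σ r·B − C = (2·0.5·0.527 + 4·0.5·0.168) − 0.36 = 0.503.
Option 1 has the higher net inclusive-fitness payoff.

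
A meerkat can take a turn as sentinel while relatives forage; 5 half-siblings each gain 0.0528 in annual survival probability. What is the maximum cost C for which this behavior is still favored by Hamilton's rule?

0.066

r to a half-sibling = 1/4 (half-sibs share one parent — one path of length 2: r = (1/2)^2 = 1/4).
Hamilton's rule: n·r·B > C, so the trait is favored while C < n·r·B = 5·0.25·0.0528 = 0.066.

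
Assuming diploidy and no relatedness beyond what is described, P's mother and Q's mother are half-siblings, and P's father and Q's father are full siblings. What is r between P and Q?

Wright's path rule: contributions from independent ancestry routes add.
P and Q are related in two ways: half first cousins through their mothers (r = 1/16) and first cousins through their fathers (r = 1/8).
r = 1/16 + 1/8 = 3/16 = 0.1875.

0.1875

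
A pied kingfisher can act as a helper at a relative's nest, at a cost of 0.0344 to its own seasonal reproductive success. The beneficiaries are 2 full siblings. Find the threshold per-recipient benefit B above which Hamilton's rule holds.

r to a full sibling = 1/2 (full sibs share both parents — two paths of length 2: r = 2·(1/2)^2 = 1/2).
Hamilton's rule with n recipients of equal r: n·r·B > C, so B > C/(n·r) = 0.0344/(2·0.5) = 0.0344.

0.0344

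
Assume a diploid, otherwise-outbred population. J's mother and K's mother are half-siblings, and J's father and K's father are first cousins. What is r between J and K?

0.09375

Relatedness sums over independent paths through distinct common ancestors.
J and K are related in two ways: half first cousins through their mothers (r = 1/16) and second cousins through their fathers (r = 1/32).
r = 1/16 + 1/32 = 3/32 = 0.09375.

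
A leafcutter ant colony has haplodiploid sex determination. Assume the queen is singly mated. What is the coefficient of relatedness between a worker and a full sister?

Haplodiploid full sisters inherit their father's entire haploid genome identically (contributing 1/2) and on average half of their mother's contribution (1/2 · 1/2 = 1/4); r = 1/2 + 1/4 = 3/4.

0.75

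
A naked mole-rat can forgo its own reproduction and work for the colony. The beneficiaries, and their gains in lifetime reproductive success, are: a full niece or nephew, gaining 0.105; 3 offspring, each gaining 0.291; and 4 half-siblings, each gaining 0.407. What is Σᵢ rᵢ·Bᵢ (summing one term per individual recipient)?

0.86975

r to a full niece or nephew = 0.25 (full aunt/uncle↔niece/nephew: two paths of length 3 through the shared grandparent pair: r = 2·(1/2)^3 = 1/4).
r to an offspring = 0.5 (one parent–offspring link: r = (1/2)^1 = 1/2).
r to a half-sibling = 1/4 (half-sibs share one parent — one path of length 2: r = (1/2)^2 = 1/4).
Summing one r·B term per recipient: 1·0.25·0.105 + 3·0.5·0.291 + 4·0.25·0.407 = 0.86975.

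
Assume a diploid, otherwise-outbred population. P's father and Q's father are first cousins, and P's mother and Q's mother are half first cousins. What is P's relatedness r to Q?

Relatedness sums over independent paths through distinct common ancestors.
P and Q are related in two ways: second cousins through their fathers (r = 1/32) and half second cousins through their mothers (r = 1/64).
r = 1/32 + 1/64 = 0.046875.

0.046875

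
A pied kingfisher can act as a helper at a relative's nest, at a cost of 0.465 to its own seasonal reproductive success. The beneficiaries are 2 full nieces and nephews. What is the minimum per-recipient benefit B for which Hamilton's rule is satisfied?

r to a full niece or nephew = 0.25 (full aunt/uncle↔niece/nephew: two paths of length 3 through the shared grandparent pair: r = 2·(1/2)^3 = 1/4).
Hamilton's rule with n recipients of equal r: n·r·B > C, so B > C/(n·r) = 0.465/(2·0.25) = 0.93.

0.93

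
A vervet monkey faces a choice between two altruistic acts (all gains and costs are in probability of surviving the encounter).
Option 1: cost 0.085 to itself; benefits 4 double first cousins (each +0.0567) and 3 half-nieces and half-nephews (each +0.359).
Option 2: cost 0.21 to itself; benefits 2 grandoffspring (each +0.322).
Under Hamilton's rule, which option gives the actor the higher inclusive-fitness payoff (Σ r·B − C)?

Option 1: r to a double first cousin = 0.25.
Option 1: r to a half-niece or half-nephew = 0.125.
Option 1: Σ r·B − C = (4·0.25·0.0567 + 3·0.125·0.359) − 0.085 = 0.106325.
Option 2: r to a grandoffspring = 0.25.
Option 2: Σ r·B − C = (2·0.25·0.322) − 0.21 = -0.049.
Option 1 has the higher net inclusive-fitness payoff.

Option 1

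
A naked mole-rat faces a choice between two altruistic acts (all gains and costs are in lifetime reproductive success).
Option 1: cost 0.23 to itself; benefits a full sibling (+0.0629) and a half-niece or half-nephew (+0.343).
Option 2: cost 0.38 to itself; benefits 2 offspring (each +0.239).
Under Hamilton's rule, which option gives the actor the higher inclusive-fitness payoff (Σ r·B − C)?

Option 2

Option 1: r to a full sibling = 0.5.
Option 1: r to a half-niece or half-nephew = 0.125.
Option 1: Σ r·B − C = (1·0.5·0.0629 + 1·0.125·0.343) − 0.23 = -0.155675.
Option 2: r to an offspring = 0.5.
Option 2: Σ r·B − C = (2·0.5·0.239) − 0.38 = -0.141.
Option 2 has the higher net inclusive-fitness payoff.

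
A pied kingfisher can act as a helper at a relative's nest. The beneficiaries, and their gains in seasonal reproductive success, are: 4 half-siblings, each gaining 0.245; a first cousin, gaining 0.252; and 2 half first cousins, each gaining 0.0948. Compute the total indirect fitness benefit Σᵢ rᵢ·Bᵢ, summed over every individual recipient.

0.28835

r to a half-sibling = 0.25 (half-sibs share one parent — one path of length 2: r = (1/2)^2 = 1/4).
r to a first cousin = 0.125 (first cousins share one grandparent pair — two paths of length 4: r = 2·(1/2)^4 = 1/8).
r to a half first cousin = 1/16 (half first cousins share one grandparent — one path of length 4: r = (1/2)^4 = 1/16).
Summing one r·B term per recipient: 4·0.25·0.245 + 1·0.125·0.252 + 2·0.0625·0.0948 = 0.28835.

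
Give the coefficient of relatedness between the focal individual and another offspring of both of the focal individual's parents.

Each parent–offspring link contributes a factor of 1/2, and independent paths through distinct common ancestors add.
Full sibs share both parents — two paths of length 2: r = 2·(1/2)^2 = 1/2.

0.5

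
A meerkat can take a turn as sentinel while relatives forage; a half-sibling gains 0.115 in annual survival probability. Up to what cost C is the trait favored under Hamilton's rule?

0.02875

r to a half-sibling = 0.25 (half-sibs share one parent — one path of length 2: r = (1/2)^2 = 1/4).
Hamilton's rule: n·r·B > C, so the trait is favored while C < n·r·B = 1·0.25·0.115 = 0.02875.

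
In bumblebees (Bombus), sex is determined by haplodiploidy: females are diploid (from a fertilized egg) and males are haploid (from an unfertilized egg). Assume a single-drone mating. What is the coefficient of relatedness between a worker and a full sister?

0.75

Haplodiploid full sisters inherit their father's entire haploid genome identically (contributing 1/2) and on average half of their mother's contribution (1/2 · 1/2 = 1/4); r = 1/2 + 1/4 = 3/4.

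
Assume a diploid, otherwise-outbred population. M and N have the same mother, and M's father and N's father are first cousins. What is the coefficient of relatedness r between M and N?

With two independent routes of shared ancestry, r is the sum of the two contributions.
M and N are related in two ways: half-sibs through their shared mother (r = 1/4) and second cousins through their fathers (r = 1/32).
r = 1/4 + 1/32 = 9/32 = 0.28125.

0.28125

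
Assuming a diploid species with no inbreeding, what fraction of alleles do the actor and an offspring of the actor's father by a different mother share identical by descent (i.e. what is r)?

Each parent–offspring link contributes a factor of 1/2, and independent paths through distinct common ancestors add.
Half-sibs share one parent — one path of length 2: r = (1/2)^2 = 1/4.

0.25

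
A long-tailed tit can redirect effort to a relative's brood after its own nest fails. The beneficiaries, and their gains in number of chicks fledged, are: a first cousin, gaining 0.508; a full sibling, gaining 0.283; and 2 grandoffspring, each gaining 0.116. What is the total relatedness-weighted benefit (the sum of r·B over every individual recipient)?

0.263

r to a first cousin = 1/8 (first cousins share one grandparent pair — two paths of length 4: r = 2·(1/2)^4 = 1/8).
r to a full sibling = 1/2 (full sibs share both parents — two paths of length 2: r = 2·(1/2)^2 = 1/2).
r to a grandoffspring = 0.25 (two parent–offspring links: r = (1/2)^2 = 1/4).
Summing one r·B term per recipient: 1·0.125·0.508 + 1·0.5·0.283 + 2·0.25·0.116 = 0.263.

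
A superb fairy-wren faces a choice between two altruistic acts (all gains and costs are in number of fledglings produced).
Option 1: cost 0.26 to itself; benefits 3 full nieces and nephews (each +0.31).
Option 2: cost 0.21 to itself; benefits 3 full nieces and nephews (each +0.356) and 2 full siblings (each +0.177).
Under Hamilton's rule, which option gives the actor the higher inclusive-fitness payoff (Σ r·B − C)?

Option 2

Option 1: r to a full niece or nephew = 0.25.
Option 1: Σ r·B − C = (3·0.25·0.31) − 0.26 = -0.0275.
Option 2: r to a full niece or nephew = 0.25.
Option 2: r to a full sibling = 0.5.
Option 2: Σ r·B − C = (3·0.25·0.356 + 2·0.5·0.177) − 0.21 = 0.234.
Option 2 has the higher net inclusive-fitness payoff.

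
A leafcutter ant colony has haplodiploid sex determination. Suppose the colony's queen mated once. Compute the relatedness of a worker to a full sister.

0.75

Haplodiploid full sisters inherit their father's entire haploid genome identically (contributing 1/2) and on average half of their mother's contribution (1/2 · 1/2 = 1/4); r = 1/2 + 1/4 = 3/4.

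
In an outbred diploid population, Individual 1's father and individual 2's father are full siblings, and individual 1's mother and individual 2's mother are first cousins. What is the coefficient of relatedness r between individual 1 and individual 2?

0.15625

Wright's path rule: contributions from independent ancestry routes add.
Individual 1 and individual 2 are related in two ways: first cousins through their fathers (r = 1/8) and second cousins through their mothers (r = 1/32).
r = 1/8 + 1/32 = 5/32 = 0.15625.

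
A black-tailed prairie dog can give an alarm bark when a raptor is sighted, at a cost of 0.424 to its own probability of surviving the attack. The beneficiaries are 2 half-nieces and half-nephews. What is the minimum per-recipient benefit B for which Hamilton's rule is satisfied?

r to a half-niece or half-nephew = 1/8 (half-aunt/uncle↔niece/nephew: one path of length 3: r = (1/2)^3 = 1/8).
Hamilton's rule with n recipients of equal r: n·r·B > C, so B > C/(n·r) = 0.424/(2·0.125) = 1.696.

1.696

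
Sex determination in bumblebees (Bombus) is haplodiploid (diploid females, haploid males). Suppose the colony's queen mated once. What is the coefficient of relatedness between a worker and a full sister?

0.75

Haplodiploid full sisters inherit their father's entire haploid genome identically (contributing 1/2) and on average half of their mother's contribution (1/2 · 1/2 = 1/4); r = 1/2 + 1/4 = 3/4.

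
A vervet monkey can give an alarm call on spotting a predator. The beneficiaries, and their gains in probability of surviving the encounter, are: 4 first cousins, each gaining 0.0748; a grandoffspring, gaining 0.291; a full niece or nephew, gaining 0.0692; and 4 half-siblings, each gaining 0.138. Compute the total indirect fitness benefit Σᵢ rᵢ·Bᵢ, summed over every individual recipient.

r to a first cousin = 0.125 (first cousins share one grandparent pair — two paths of length 4: r = 2·(1/2)^4 = 1/8).
r to a grandoffspring = 0.25 (two parent–offspring links: r = (1/2)^2 = 1/4).
r to a full niece or nephew = 1/4 (full aunt/uncle↔niece/nephew: two paths of length 3 through the shared grandparent pair: r = 2·(1/2)^3 = 1/4).
r to a half-sibling = 1/4 (half-sibs share one parent — one path of length 2: r = (1/2)^2 = 1/4).
Summing one r·B term per recipient: 4·0.125·0.0748 + 1·0.25·0.291 + 1·0.25·0.0692 + 4·0.25·0.138 = 0.26545.

0.26545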